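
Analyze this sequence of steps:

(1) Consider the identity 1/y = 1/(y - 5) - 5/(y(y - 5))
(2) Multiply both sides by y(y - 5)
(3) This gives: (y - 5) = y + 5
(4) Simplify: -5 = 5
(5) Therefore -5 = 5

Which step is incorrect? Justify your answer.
Step 3: This gives: (y - 5) = y + 5

Step 3 makes a sign error when clearing denominators. Multiplying -5/(y(y - 5)) by y(y - 5) gives -5, not +5. The correct result is (y - 5) = y - 5, which is trivially true, not (y - 5) = y + 5. (Step 1 is a valid identity: 1/(y - 5) - 5/(y(y - 5)) = (y - 5)/(y(y - 5)) = 1/y.)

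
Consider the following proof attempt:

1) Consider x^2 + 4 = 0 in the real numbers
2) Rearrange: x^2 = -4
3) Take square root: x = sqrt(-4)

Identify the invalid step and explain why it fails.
Step 3: Take square root: x = sqrt(-4)

Step 3 takes the square root of -4, which is negative. In the real number system, the square root of a negative number is undefined. The equation x^2 + 4 = 0 has no real solutions. Square roots of negative numbers only exist in the complex numbers.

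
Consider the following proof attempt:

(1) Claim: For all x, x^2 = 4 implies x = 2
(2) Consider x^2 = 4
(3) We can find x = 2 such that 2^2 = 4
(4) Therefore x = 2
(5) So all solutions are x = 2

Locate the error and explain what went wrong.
Step 4: Therefore x = 2

Step 4 incorrectly concludes that x = 2 is the only solution. The proof shows that x = 2 is A solution (existence), but does not show it is the ONLY solution (uniqueness). In fact, x = -2 is also a solution since (-2)^2 = 4. Finding one solution doesn't prove there are no others.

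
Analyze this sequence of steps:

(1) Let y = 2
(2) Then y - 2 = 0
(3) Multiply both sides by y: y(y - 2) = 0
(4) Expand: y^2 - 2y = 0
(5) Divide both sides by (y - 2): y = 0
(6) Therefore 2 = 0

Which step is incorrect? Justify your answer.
Step 5: Divide both sides by (y - 2): y = 0

Step 5 divides both sides by (y - 2). However, since y = 2, we have (y - 2) = 0. Division by zero is undefined, making this step invalid.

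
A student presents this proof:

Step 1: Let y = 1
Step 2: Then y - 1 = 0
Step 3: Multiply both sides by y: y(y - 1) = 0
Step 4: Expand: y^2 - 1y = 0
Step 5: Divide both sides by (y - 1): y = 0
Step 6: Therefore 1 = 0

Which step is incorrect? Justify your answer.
Step 5: Divide both sides by (y - 1): y = 0

Step 5 divides both sides by (y - 1). However, since y = 1, we have (y - 1) = 0. Division by zero is undefined, making this step invalid.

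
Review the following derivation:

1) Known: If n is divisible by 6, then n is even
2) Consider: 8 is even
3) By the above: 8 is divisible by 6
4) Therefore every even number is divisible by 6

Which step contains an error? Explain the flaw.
Step 3: By the above: 8 is divisible by 6

Step 3 commits the fallacy of affirming the consequent. The known fact 'divisible by 6 → even' does NOT imply 'even → divisible by 6'. That would be the converse, which is false. For example, 8 is even but 8 ÷ 6 = 1.33, which is not an integer.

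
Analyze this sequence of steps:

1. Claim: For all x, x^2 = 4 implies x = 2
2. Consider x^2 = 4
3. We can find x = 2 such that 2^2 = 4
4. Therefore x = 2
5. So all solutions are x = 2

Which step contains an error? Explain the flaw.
Step 4: Therefore x = 2

Step 4 incorrectly concludes that x = 2 is the only solution. The proof shows that x = 2 is A solution (existence), but does not show it is the ONLY solution (uniqueness). In fact, x = -2 is also a solution since (-2)^2 = 4. Finding one solution doesn't prove there are no others.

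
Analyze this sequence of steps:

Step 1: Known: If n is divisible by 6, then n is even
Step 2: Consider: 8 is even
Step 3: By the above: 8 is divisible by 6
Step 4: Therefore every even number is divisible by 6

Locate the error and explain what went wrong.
Step 3: By the above: 8 is divisible by 6

Step 3 commits the fallacy of affirming the consequent. The known fact 'divisible by 6 → even' does NOT imply 'even → divisible by 6'. That would be the converse, which is false. For example, 8 is even but 8 ÷ 6 = 1.33, which is not an integer.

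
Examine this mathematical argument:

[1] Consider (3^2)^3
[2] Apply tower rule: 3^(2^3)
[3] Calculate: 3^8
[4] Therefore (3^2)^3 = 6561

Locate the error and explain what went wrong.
Step 2: Apply tower rule: 3^(2^3)

Step 2 incorrectly states that (a^b)^c = a^(b^c). The correct rule is (a^b)^c = a^(b×c). The actual value is (3^2)^3 = 3^6 = 729, not 3^8 = 6561.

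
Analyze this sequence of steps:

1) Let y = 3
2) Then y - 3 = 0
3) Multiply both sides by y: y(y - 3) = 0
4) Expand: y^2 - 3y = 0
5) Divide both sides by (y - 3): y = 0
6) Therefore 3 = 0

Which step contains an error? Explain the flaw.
Step 5: Divide both sides by (y - 3): y = 0

Step 5 divides both sides by (y - 3). However, since y = 3, we have (y - 3) = 0. Division by zero is undefined, making this step invalid.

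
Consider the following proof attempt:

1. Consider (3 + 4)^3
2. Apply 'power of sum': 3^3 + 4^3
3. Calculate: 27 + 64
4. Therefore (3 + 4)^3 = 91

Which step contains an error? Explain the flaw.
Step 2: Apply 'power of sum': 3^3 + 4^3

Step 2 incorrectly applies a non-existent rule '(a+b)^n = a^n + b^n'. This is false in general. The correct expansion uses the binomial theorem. The actual value is (3 + 4)^3 = 7^3 = 343, not 91.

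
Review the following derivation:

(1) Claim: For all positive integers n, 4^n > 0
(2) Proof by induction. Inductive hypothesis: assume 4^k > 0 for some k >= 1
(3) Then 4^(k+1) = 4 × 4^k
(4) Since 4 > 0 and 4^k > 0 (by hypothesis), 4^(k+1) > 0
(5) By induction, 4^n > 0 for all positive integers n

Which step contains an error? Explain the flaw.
Step 5: By induction, 4^n > 0 for all positive integers n

Step 5 concludes the proof by induction, but no base case was ever established. A valid induction proof requires: (1) a base case proving 4^1 > 0, and (2) an inductive step showing IF 4^k > 0 THEN 4^(k+1) > 0. Steps 2-4 correctly establish the inductive step, but without the base case the conclusion in step 5 does not follow.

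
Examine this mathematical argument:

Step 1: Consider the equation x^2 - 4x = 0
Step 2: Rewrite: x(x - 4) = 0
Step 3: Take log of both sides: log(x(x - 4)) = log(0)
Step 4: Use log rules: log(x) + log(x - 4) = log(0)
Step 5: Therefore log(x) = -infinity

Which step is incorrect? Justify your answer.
Step 3: Take log of both sides: log(x(x - 4)) = log(0)

Step 3 takes the logarithm of both sides, resulting in log(0) on the right side. The logarithm is only defined for positive numbers; log(0) is undefined (approaches negative infinity). This operation is invalid.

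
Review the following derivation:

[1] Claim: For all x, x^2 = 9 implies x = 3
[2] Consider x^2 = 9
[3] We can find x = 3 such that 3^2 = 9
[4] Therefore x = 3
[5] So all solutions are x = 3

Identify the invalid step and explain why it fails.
Step 4: Therefore x = 3

Step 4 incorrectly concludes that x = 3 is the only solution. The proof shows that x = 3 is A solution (existence), but does not show it is the ONLY solution (uniqueness). In fact, x = -3 is also a solution since (-3)^2 = 9. Finding one solution doesn't prove there are no others.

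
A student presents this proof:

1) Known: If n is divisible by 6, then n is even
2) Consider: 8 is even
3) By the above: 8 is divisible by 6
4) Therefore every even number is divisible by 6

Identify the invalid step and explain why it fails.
Step 3: By the above: 8 is divisible by 6

Step 3 commits the fallacy of affirming the consequent. The known fact 'divisible by 6 → even' does NOT imply 'even → divisible by 6'. That would be the converse, which is false. For example, 8 is even but 8 ÷ 6 = 1.33, which is not an integer.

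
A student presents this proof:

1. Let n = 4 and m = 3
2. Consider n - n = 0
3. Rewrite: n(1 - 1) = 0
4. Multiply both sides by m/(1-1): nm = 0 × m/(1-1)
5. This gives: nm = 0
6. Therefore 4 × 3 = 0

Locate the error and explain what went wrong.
Step 4: Multiply both sides by m/(1-1): nm = 0 × m/(1-1)

Step 4 multiplies both sides by m/(1-1). However, 1-1 = 0, so this is multiplication by m/0, which is undefined. We cannot multiply by an undefined expression.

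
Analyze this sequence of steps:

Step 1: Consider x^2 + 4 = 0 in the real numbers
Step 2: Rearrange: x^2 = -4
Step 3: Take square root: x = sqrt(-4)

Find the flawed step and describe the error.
Step 3: Take square root: x = sqrt(-4)

Step 3 takes the square root of -4, which is negative. In the real number system, the square root of a negative number is undefined. The equation x^2 + 4 = 0 has no real solutions. Square roots of negative numbers only exist in the complex numbers.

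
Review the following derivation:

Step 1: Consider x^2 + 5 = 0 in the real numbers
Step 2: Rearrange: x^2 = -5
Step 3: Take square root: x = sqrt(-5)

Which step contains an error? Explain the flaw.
Step 3: Take square root: x = sqrt(-5)

Step 3 takes the square root of -5, which is negative. In the real number system, the square root of a negative number is undefined. The equation x^2 + 5 = 0 has no real solutions. Square roots of negative numbers only exist in the complex numbers.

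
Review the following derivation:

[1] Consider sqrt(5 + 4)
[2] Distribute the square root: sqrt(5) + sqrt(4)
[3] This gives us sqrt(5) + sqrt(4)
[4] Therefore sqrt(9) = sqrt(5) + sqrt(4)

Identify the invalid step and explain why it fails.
Step 2: Distribute the square root: sqrt(5) + sqrt(4)

Step 2 incorrectly 'distributes' the square root over addition. The square root function does not distribute: sqrt(a + b) ≠ sqrt(a) + sqrt(b). In fact, sqrt(5 + 4) = sqrt(9) ≈ 3.0000, while sqrt(5) + sqrt(4) ≈ 4.2361.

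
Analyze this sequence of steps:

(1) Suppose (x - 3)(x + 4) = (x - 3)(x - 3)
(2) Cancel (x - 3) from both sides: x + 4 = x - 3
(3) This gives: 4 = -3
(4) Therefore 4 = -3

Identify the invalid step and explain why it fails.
Step 2: Cancel (x - 3) from both sides: x + 4 = x - 3

Step 2 cancels (x - 3) from both sides. This is only valid if (x - 3) ≠ 0, i.e., x ≠ 3. When x = 3, both sides equal zero regardless of the other factors. The correct approach requires considering x = 3 as a separate case.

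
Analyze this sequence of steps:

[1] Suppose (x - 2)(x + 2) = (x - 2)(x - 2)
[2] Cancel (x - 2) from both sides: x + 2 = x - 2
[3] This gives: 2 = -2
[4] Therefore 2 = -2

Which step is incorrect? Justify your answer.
Step 2: Cancel (x - 2) from both sides: x + 2 = x - 2

Step 2 cancels (x - 2) from both sides. This is only valid if (x - 2) ≠ 0, i.e., x ≠ 2. When x = 2, both sides equal zero regardless of the other factors. The correct approach requires considering x = 2 as a separate case.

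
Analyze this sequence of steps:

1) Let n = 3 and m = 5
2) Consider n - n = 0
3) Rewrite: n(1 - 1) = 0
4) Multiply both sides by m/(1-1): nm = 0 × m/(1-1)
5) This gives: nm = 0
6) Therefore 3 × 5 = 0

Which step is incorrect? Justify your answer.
Step 4: Multiply both sides by m/(1-1): nm = 0 × m/(1-1)

Step 4 multiplies both sides by m/(1-1). However, 1-1 = 0, so this is multiplication by m/0, which is undefined. We cannot multiply by an undefined expression.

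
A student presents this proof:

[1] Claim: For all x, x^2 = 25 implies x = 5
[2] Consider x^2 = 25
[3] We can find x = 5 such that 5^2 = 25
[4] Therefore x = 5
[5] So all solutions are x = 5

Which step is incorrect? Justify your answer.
Step 4: Therefore x = 5

Step 4 incorrectly concludes that x = 5 is the only solution. The proof shows that x = 5 is A solution (existence), but does not show it is the ONLY solution (uniqueness). In fact, x = -5 is also a solution since (-5)^2 = 25. Finding one solution doesn't prove there are no others.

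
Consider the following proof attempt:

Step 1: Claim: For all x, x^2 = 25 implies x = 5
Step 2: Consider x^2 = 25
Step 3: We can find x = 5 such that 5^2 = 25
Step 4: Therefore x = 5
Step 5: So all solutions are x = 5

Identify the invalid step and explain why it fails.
Step 4: Therefore x = 5

Step 4 incorrectly concludes that x = 5 is the only solution. The proof shows that x = 5 is A solution (existence), but does not show it is the ONLY solution (uniqueness). In fact, x = -5 is also a solution since (-5)^2 = 25. Finding one solution doesn't prove there are no others.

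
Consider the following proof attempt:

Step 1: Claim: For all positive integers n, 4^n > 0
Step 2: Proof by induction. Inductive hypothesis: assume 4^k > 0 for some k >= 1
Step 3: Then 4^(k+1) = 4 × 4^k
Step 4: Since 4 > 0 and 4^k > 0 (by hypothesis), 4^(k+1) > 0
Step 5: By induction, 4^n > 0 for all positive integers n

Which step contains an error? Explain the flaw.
Step 5: By induction, 4^n > 0 for all positive integers n

Step 5 concludes the proof by induction, but no base case was ever established. A valid induction proof requires: (1) a base case proving 4^1 > 0, and (2) an inductive step showing IF 4^k > 0 THEN 4^(k+1) > 0. Steps 2-4 correctly establish the inductive step, but without the base case the conclusion in step 5 does not follow.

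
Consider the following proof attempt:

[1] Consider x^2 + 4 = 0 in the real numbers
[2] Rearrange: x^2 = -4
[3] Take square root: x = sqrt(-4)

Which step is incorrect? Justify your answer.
Step 3: Take square root: x = sqrt(-4)

Step 3 takes the square root of -4, which is negative. In the real number system, the square root of a negative number is undefined. The equation x^2 + 4 = 0 has no real solutions. Square roots of negative numbers only exist in the complex numbers.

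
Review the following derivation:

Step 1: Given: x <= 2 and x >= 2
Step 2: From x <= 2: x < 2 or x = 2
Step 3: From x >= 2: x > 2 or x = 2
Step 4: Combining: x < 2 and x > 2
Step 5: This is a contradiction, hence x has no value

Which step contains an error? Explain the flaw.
Step 4: Combining: x < 2 and x > 2

Step 4 incorrectly combines the conditions. From x <= 2 and x >= 2, the intersection is x = 2. The error treats the 'or' cases as 'and' requirements. The correct conclusion is that x = 2 is the unique solution, not that no solution exists.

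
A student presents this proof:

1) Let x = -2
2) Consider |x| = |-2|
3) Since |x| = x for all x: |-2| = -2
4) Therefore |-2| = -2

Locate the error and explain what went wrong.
Step 3: Since |x| = x for all x: |-2| = -2

Step 3 incorrectly states that |x| = x for all x. The correct definition is |x| = x when x >= 0, and |x| = -x when x < 0. Since -2 < 0, we have |-2| = -(-2) = 2, not -2.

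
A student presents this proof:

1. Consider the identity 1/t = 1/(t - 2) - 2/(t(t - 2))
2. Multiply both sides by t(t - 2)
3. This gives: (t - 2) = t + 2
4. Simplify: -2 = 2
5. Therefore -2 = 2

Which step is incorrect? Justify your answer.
Step 3: This gives: (t - 2) = t + 2

Step 3 makes a sign error when clearing denominators. Multiplying -2/(t(t - 2)) by t(t - 2) gives -2, not +2. The correct result is (t - 2) = t - 2, which is trivially true, not (t - 2) = t + 2. (Step 1 is a valid identity: 1/(t - 2) - 2/(t(t - 2)) = (t - 2)/(t(t - 2)) = 1/t.)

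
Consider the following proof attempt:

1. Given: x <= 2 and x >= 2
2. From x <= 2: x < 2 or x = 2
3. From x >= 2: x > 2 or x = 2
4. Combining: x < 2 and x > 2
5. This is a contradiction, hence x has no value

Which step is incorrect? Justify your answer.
Step 4: Combining: x < 2 and x > 2

Step 4 incorrectly combines the conditions. From x <= 2 and x >= 2, the intersection is x = 2. The error treats the 'or' cases as 'and' requirements. The correct conclusion is that x = 2 is the unique solution, not that no solution exists.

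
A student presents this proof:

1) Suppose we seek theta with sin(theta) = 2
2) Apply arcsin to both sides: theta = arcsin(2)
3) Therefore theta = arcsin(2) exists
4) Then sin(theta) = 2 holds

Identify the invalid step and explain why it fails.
Step 2: Apply arcsin to both sides: theta = arcsin(2)

Step 2 applies arcsin to 2. However, arcsin(x) is only defined for x in [-1, 1] because sin(theta) can only produce values in that range. Since |2| > 1, arcsin(2) is undefined. There is no angle whose sine equals 2.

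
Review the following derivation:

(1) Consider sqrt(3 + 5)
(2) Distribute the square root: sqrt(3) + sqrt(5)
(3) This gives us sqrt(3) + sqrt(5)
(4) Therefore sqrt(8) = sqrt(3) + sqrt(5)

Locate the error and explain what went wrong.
Step 2: Distribute the square root: sqrt(3) + sqrt(5)

Step 2 incorrectly 'distributes' the square root over addition. The square root function does not distribute: sqrt(a + b) ≠ sqrt(a) + sqrt(b). In fact, sqrt(3 + 5) = sqrt(8) ≈ 2.8284, while sqrt(3) + sqrt(5) ≈ 3.9681.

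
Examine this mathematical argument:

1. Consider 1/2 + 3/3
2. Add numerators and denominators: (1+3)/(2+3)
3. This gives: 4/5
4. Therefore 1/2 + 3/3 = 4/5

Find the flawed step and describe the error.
Step 2: Add numerators and denominators: (1+3)/(2+3)

Step 2 incorrectly adds fractions by separately adding numerators and denominators. This is wrong. The correct method requires a common denominator: 1/2 + 3/3 = (1×3 + 3×2)/(2×3) = 9/6 = 3/2. The method used gives 4/5, which is different.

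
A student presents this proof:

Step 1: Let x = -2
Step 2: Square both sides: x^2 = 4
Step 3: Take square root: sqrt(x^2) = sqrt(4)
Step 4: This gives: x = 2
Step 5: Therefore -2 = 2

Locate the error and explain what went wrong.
Step 4: This gives: x = 2

Step 4 incorrectly states that sqrt(x^2) = x. The correct identity is sqrt(x^2) = |x|. Since x = -2 < 0, we have sqrt(x^2) = |-2| = 2, not x = -2.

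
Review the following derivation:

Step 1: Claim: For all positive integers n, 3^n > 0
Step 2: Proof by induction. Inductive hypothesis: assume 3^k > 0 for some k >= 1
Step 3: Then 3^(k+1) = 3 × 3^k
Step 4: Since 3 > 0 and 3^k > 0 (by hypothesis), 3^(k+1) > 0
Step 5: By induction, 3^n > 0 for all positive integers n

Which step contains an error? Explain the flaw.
Step 5: By induction, 3^n > 0 for all positive integers n

Step 5 concludes the proof by induction, but no base case was ever established. A valid induction proof requires: (1) a base case proving 3^1 > 0, and (2) an inductive step showing IF 3^k > 0 THEN 3^(k+1) > 0. Steps 2-4 correctly establish the inductive step, but without the base case the conclusion in step 5 does not follow.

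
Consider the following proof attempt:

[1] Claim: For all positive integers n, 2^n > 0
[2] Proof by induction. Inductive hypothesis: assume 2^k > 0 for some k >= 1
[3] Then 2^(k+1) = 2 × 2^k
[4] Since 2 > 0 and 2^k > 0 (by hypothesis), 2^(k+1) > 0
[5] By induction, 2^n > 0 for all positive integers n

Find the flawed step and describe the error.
Step 5: By induction, 2^n > 0 for all positive integers n

Step 5 concludes the proof by induction, but no base case was ever established. A valid induction proof requires: (1) a base case proving 2^1 > 0, and (2) an inductive step showing IF 2^k > 0 THEN 2^(k+1) > 0. Steps 2-4 correctly establish the inductive step, but without the base case the conclusion in step 5 does not follow.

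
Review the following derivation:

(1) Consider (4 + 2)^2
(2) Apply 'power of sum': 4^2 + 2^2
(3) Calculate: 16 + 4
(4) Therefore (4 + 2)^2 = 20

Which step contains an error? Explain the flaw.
Step 2: Apply 'power of sum': 4^2 + 2^2

Step 2 incorrectly applies a non-existent rule '(a+b)^n = a^n + b^n'. This is false in general. The correct expansion uses the binomial theorem. The actual value is (4 + 2)^2 = 6^2 = 36, not 20.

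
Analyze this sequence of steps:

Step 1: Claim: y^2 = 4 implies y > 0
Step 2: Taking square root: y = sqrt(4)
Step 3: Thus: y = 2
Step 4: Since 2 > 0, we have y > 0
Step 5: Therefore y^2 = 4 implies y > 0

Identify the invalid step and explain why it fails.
Step 2: Taking square root: y = sqrt(4)

Step 2 takes the square root and assumes the positive root only. The equation y^2 = 4 actually has two solutions: y = 2 and y = -2. The proof silently assumes y > 0 without justification, then uses this assumption to conclude y > 0, which is circular. The counterexample y = -2 shows the claim is false.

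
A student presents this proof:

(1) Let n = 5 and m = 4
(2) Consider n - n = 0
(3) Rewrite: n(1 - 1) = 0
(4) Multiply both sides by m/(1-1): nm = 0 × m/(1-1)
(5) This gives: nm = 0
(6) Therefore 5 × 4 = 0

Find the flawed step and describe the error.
Step 4: Multiply both sides by m/(1-1): nm = 0 × m/(1-1)

Step 4 multiplies both sides by m/(1-1). However, 1-1 = 0, so this is multiplication by m/0, which is undefined. We cannot multiply by an undefined expression.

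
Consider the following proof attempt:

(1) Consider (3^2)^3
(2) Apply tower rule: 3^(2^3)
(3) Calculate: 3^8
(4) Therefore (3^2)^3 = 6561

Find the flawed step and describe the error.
Step 2: Apply tower rule: 3^(2^3)

Step 2 incorrectly states that (a^b)^c = a^(b^c). The correct rule is (a^b)^c = a^(b×c). The actual value is (3^2)^3 = 3^6 = 729, not 3^8 = 6561.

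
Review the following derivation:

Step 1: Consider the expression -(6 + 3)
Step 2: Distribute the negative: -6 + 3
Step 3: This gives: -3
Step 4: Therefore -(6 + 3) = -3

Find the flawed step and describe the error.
Step 2: Distribute the negative: -6 + 3

Step 2 incorrectly distributes the negative sign. The correct distribution is -(6 + 3) = -6 - 3 = -9. The negative must be applied to both terms, not just the first. The error treats -(6 + 3) as -6 + 3, which equals -3 instead of -9.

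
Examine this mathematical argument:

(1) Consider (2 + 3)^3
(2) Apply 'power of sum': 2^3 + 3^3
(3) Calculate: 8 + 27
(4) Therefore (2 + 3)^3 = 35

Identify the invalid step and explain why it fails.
Step 2: Apply 'power of sum': 2^3 + 3^3

Step 2 incorrectly applies a non-existent rule '(a+b)^n = a^n + b^n'. This is false in general. The correct expansion uses the binomial theorem. The actual value is (2 + 3)^3 = 5^3 = 125, not 35.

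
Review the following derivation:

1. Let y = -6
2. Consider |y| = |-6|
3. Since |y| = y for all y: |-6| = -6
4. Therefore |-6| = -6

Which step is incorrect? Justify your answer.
Step 3: Since |y| = y for all y: |-6| = -6

Step 3 incorrectly states that |y| = y for all y. The correct definition is |y| = y when y >= 0, and |y| = -y when y < 0. Since -6 < 0, we have |-6| = -(-6) = 6, not -6.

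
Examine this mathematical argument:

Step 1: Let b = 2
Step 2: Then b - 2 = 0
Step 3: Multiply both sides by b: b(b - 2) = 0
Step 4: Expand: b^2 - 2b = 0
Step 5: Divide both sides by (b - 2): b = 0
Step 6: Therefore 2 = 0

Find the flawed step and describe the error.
Step 5: Divide both sides by (b - 2): b = 0

Step 5 divides both sides by (b - 2). However, since b = 2, we have (b - 2) = 0. Division by zero is undefined, making this step invalid.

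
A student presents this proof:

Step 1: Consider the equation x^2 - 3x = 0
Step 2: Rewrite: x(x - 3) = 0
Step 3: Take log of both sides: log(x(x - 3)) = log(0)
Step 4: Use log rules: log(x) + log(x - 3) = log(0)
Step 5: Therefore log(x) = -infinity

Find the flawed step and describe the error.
Step 3: Take log of both sides: log(x(x - 3)) = log(0)

Step 3 takes the logarithm of both sides, resulting in log(0) on the right side. The logarithm is only defined for positive numbers; log(0) is undefined (approaches negative infinity). This operation is invalid.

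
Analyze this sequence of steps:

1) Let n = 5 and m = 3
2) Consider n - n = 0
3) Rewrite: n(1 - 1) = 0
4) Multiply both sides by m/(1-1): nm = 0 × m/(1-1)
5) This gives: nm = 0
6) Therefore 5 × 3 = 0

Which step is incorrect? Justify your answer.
Step 4: Multiply both sides by m/(1-1): nm = 0 × m/(1-1)

Step 4 multiplies both sides by m/(1-1). However, 1-1 = 0, so this is multiplication by m/0, which is undefined. We cannot multiply by an undefined expression.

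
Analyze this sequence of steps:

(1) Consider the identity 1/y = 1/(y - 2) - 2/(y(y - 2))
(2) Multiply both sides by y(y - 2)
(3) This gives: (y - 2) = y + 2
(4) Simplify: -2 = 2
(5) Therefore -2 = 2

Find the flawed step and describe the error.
Step 3: This gives: (y - 2) = y + 2

Step 3 makes a sign error when clearing denominators. Multiplying -2/(y(y - 2)) by y(y - 2) gives -2, not +2. The correct result is (y - 2) = y - 2, which is trivially true, not (y - 2) = y + 2. (Step 1 is a valid identity: 1/(y - 2) - 2/(y(y - 2)) = (y - 2)/(y(y - 2)) = 1/y.)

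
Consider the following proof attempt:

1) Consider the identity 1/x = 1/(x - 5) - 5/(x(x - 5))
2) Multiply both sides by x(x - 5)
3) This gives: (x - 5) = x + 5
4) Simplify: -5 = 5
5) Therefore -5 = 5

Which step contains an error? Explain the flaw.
Step 3: This gives: (x - 5) = x + 5

Step 3 makes a sign error when clearing denominators. Multiplying -5/(x(x - 5)) by x(x - 5) gives -5, not +5. The correct result is (x - 5) = x - 5, which is trivially true, not (x - 5) = x + 5. (Step 1 is a valid identity: 1/(x - 5) - 5/(x(x - 5)) = (x - 5)/(x(x - 5)) = 1/x.)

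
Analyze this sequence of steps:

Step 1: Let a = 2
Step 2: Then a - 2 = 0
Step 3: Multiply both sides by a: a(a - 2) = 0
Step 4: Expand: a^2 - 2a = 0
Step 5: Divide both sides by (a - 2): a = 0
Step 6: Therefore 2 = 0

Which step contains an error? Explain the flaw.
Step 5: Divide both sides by (a - 2): a = 0

Step 5 divides both sides by (a - 2). However, since a = 2, we have (a - 2) = 0. Division by zero is undefined, making this step invalid.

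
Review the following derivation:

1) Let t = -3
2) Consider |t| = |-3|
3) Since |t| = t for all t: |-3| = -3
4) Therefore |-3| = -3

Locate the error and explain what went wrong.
Step 3: Since |t| = t for all t: |-3| = -3

Step 3 incorrectly states that |t| = t for all t. The correct definition is |t| = t when t >= 0, and |t| = -t when t < 0. Since -3 < 0, we have |-3| = -(-3) = 3, not -3.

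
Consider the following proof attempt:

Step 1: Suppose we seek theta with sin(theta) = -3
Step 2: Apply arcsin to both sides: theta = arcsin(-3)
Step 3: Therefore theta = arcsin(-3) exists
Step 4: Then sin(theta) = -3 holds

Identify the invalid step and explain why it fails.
Step 2: Apply arcsin to both sides: theta = arcsin(-3)

Step 2 applies arcsin to -3. However, arcsin(x) is only defined for x in [-1, 1] because sin(theta) can only produce values in that range. Since |-3| > 1, arcsin(-3) is undefined. There is no angle whose sine equals -3.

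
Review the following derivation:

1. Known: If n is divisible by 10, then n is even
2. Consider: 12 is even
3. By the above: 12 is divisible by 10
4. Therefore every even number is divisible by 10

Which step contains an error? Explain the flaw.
Step 3: By the above: 12 is divisible by 10

Step 3 commits the fallacy of affirming the consequent. The known fact 'divisible by 10 → even' does NOT imply 'even → divisible by 10'. That would be the converse, which is false. For example, 12 is even but 12 ÷ 10 = 1.20, which is not an integer.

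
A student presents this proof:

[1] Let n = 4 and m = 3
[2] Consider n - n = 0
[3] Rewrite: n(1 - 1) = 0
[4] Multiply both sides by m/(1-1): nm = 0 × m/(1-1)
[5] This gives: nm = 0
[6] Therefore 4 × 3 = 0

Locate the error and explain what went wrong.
Step 4: Multiply both sides by m/(1-1): nm = 0 × m/(1-1)

Step 4 multiplies both sides by m/(1-1). However, 1-1 = 0, so this is multiplication by m/0, which is undefined. We cannot multiply by an undefined expression.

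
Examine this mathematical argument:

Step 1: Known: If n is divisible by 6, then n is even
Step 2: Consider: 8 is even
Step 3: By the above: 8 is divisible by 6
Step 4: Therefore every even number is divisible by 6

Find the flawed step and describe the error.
Step 3: By the above: 8 is divisible by 6

Step 3 commits the fallacy of affirming the consequent. The known fact 'divisible by 6 → even' does NOT imply 'even → divisible by 6'. That would be the converse, which is false. For example, 8 is even but 8 ÷ 6 = 1.33, which is not an integer.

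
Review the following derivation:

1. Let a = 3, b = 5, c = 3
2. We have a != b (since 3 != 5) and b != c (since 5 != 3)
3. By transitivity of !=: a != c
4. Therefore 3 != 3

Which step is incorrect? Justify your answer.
Step 3: By transitivity of !=: a != c

Step 3 incorrectly applies transitivity to the '!=' relation. Transitivity states: if a R b and b R c, then a R c. However, '!=' is not transitive. Counterexample: 3 != 5 and 5 != 3, but 3 = 3 (both equal 3). Transitivity holds for relations like <, <=, =, but not for !=.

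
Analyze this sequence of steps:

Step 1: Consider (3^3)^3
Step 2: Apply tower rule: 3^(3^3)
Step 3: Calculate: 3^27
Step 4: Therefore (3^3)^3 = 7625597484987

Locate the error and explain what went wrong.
Step 2: Apply tower rule: 3^(3^3)

Step 2 incorrectly states that (a^b)^c = a^(b^c). The correct rule is (a^b)^c = a^(b×c). The actual value is (3^3)^3 = 3^9 = 19683, not 3^27 = 7625597484987.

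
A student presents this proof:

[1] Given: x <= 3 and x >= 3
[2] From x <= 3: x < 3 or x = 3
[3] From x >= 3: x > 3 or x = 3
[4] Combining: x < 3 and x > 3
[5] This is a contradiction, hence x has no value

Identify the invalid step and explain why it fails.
Step 4: Combining: x < 3 and x > 3

Step 4 incorrectly combines the conditions. From x <= 3 and x >= 3, the intersection is x = 3. The error treats the 'or' cases as 'and' requirements. The correct conclusion is that x = 3 is the unique solution, not that no solution exists.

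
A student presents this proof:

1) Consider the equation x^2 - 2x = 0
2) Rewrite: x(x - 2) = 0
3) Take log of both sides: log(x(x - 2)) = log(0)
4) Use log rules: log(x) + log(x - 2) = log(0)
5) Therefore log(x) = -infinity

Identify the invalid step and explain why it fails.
Step 3: Take log of both sides: log(x(x - 2)) = log(0)

Step 3 takes the logarithm of both sides, resulting in log(0) on the right side. The logarithm is only defined for positive numbers; log(0) is undefined (approaches negative infinity). This operation is invalid.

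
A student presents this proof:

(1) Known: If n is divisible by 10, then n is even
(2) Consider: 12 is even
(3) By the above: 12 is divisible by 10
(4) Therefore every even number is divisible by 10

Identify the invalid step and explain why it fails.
Step 3: By the above: 12 is divisible by 10

Step 3 commits the fallacy of affirming the consequent. The known fact 'divisible by 10 → even' does NOT imply 'even → divisible by 10'. That would be the converse, which is false. For example, 12 is even but 12 ÷ 10 = 1.20, which is not an integer.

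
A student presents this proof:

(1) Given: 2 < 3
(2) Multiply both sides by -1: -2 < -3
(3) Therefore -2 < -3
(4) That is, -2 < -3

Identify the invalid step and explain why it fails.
Step 2: Multiply both sides by -1: -2 < -3

Step 2 multiplies both sides by -1 but fails to reverse the inequality sign. When multiplying (or dividing) an inequality by a negative number, the direction must be reversed. Since 2 < 3, we should get -2 > -3, i.e., -2 > -3.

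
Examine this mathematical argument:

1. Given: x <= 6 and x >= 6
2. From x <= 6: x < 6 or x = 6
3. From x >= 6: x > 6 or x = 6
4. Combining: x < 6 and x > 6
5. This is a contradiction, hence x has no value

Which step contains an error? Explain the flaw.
Step 4: Combining: x < 6 and x > 6

Step 4 incorrectly combines the conditions. From x <= 6 and x >= 6, the intersection is x = 6. The error treats the 'or' cases as 'and' requirements. The correct conclusion is that x = 6 is the unique solution, not that no solution exists.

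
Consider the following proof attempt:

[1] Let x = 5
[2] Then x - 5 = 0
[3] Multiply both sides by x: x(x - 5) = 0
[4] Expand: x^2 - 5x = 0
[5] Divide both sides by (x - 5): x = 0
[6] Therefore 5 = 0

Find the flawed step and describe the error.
Step 5: Divide both sides by (x - 5): x = 0

Step 5 divides both sides by (x - 5). However, since x = 5, we have (x - 5) = 0. Division by zero is undefined, making this step invalid.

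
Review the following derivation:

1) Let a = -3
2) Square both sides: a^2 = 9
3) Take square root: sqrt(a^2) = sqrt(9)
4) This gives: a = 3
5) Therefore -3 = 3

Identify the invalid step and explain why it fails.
Step 4: This gives: a = 3

Step 4 incorrectly states that sqrt(a^2) = a. The correct identity is sqrt(a^2) = |a|. Since a = -3 < 0, we have sqrt(a^2) = |-3| = 3, not a = -3.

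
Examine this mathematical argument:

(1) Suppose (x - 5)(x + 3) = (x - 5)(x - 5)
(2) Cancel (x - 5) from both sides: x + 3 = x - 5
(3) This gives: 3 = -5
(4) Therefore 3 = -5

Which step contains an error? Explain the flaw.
Step 2: Cancel (x - 5) from both sides: x + 3 = x - 5

Step 2 cancels (x - 5) from both sides. This is only valid if (x - 5) ≠ 0, i.e., x ≠ 5. When x = 5, both sides equal zero regardless of the other factors. The correct approach requires considering x = 5 as a separate case.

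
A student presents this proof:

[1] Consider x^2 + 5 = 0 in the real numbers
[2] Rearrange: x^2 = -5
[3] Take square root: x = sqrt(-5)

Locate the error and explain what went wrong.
Step 3: Take square root: x = sqrt(-5)

Step 3 takes the square root of -5, which is negative. In the real number system, the square root of a negative number is undefined. The equation x^2 + 5 = 0 has no real solutions. Square roots of negative numbers only exist in the complex numbers.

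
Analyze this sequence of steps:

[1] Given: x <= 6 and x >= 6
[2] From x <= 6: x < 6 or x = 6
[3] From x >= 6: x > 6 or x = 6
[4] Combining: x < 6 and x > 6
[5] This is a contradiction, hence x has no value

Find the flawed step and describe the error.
Step 4: Combining: x < 6 and x > 6

Step 4 incorrectly combines the conditions. From x <= 6 and x >= 6, the intersection is x = 6. The error treats the 'or' cases as 'and' requirements. The correct conclusion is that x = 6 is the unique solution, not that no solution exists.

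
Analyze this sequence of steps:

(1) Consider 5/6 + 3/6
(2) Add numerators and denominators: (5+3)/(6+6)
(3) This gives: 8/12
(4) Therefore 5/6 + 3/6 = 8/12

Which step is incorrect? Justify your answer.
Step 2: Add numerators and denominators: (5+3)/(6+6)

Step 2 incorrectly adds fractions by separately adding numerators and denominators. This is wrong. The correct method requires a common denominator: 5/6 + 3/6 = (5×6 + 3×6)/(6×6) = 48/36 = 4/3. The method used gives 8/12, which is different.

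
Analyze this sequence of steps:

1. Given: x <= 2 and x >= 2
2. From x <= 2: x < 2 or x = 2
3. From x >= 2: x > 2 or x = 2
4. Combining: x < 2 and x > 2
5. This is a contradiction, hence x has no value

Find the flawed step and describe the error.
Step 4: Combining: x < 2 and x > 2

Step 4 incorrectly combines the conditions. From x <= 2 and x >= 2, the intersection is x = 2. The error treats the 'or' cases as 'and' requirements. The correct conclusion is that x = 2 is the unique solution, not that no solution exists.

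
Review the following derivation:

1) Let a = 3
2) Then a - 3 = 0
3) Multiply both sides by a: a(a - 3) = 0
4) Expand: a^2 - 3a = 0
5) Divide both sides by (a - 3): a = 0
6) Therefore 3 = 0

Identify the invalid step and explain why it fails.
Step 5: Divide both sides by (a - 3): a = 0

Step 5 divides both sides by (a - 3). However, since a = 3, we have (a - 3) = 0. Division by zero is undefined, making this step invalid.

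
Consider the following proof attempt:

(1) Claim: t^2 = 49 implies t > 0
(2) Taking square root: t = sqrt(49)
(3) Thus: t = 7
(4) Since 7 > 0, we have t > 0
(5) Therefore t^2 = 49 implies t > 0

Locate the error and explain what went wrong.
Step 2: Taking square root: t = sqrt(49)

Step 2 takes the square root and assumes the positive root only. The equation t^2 = 49 actually has two solutions: t = 7 and t = -7. The proof silently assumes t > 0 without justification, then uses this assumption to conclude t > 0, which is circular. The counterexample t = -7 shows the claim is false.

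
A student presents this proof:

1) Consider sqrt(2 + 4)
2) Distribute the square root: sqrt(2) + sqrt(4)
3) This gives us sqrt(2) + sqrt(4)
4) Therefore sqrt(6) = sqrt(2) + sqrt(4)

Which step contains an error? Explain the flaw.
Step 2: Distribute the square root: sqrt(2) + sqrt(4)

Step 2 incorrectly 'distributes' the square root over addition. The square root function does not distribute: sqrt(a + b) ≠ sqrt(a) + sqrt(b). In fact, sqrt(2 + 4) = sqrt(6) ≈ 2.4495, while sqrt(2) + sqrt(4) ≈ 3.4142.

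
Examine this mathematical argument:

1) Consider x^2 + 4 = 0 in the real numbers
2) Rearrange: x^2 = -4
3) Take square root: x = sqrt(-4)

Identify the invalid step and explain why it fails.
Step 3: Take square root: x = sqrt(-4)

Step 3 takes the square root of -4, which is negative. In the real number system, the square root of a negative number is undefined. The equation x^2 + 4 = 0 has no real solutions. Square roots of negative numbers only exist in the complex numbers.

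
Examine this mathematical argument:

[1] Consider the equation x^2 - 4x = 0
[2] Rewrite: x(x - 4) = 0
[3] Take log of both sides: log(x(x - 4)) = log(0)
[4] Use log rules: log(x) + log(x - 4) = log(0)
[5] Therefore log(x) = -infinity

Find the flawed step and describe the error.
Step 3: Take log of both sides: log(x(x - 4)) = log(0)

Step 3 takes the logarithm of both sides, resulting in log(0) on the right side. The logarithm is only defined for positive numbers; log(0) is undefined (approaches negative infinity). This operation is invalid.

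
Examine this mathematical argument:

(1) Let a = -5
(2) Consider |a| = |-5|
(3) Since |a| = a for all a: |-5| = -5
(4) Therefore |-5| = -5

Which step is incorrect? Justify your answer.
Step 3: Since |a| = a for all a: |-5| = -5

Step 3 incorrectly states that |a| = a for all a. The correct definition is |a| = a when a >= 0, and |a| = -a when a < 0. Since -5 < 0, we have |-5| = -(-5) = 5, not -5.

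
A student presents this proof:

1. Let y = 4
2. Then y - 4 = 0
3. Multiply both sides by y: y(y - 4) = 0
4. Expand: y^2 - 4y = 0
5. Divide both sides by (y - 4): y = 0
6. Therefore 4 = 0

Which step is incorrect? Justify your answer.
Step 5: Divide both sides by (y - 4): y = 0

Step 5 divides both sides by (y - 4). However, since y = 4, we have (y - 4) = 0. Division by zero is undefined, making this step invalid.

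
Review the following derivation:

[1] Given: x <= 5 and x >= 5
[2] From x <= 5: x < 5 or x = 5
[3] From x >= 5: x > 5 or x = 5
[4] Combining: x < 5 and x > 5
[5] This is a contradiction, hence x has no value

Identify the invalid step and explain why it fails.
Step 4: Combining: x < 5 and x > 5

Step 4 incorrectly combines the conditions. From x <= 5 and x >= 5, the intersection is x = 5. The error treats the 'or' cases as 'and' requirements. The correct conclusion is that x = 5 is the unique solution, not that no solution exists.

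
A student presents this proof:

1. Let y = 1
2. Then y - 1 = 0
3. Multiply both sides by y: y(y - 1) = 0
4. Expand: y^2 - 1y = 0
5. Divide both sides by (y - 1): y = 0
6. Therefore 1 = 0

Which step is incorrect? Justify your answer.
Step 5: Divide both sides by (y - 1): y = 0

Step 5 divides both sides by (y - 1). However, since y = 1, we have (y - 1) = 0. Division by zero is undefined, making this step invalid.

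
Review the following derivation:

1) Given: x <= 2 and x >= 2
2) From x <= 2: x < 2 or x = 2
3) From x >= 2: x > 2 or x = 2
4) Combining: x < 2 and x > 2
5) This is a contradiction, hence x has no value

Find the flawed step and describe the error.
Step 4: Combining: x < 2 and x > 2

Step 4 incorrectly combines the conditions. From x <= 2 and x >= 2, the intersection is x = 2. The error treats the 'or' cases as 'and' requirements. The correct conclusion is that x = 2 is the unique solution, not that no solution exists.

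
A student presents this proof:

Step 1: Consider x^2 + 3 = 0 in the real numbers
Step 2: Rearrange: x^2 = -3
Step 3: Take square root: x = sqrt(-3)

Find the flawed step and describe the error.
Step 3: Take square root: x = sqrt(-3)

Step 3 takes the square root of -3, which is negative. In the real number system, the square root of a negative number is undefined. The equation x^2 + 3 = 0 has no real solutions. Square roots of negative numbers only exist in the complex numbers.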